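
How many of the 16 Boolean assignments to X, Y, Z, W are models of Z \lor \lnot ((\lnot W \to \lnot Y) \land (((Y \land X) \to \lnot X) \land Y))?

15

Initial set: {(Z \lor \lnot ((\lnot W \to \lnot Y) \land (((Y \land X) \to \lnot X) \land Y)))}.
(Z \lor \lnot ((\lnot W \to \lnot Y) \land (((Y \land X) \to \lnot X) \land Y))): β-rule — branch into Z  //  \lnot ((\lnot W \to \lnot Y) \land (((Y \land X) \to \lnot X) \land Y)).
  branch 1 (add Z):
    ○ open, literals {Z=1}.
  branch 2 (add \lnot ((\lnot W \to \lnot Y) \land (((Y \land X) \to \lnot X) \land Y))):
    \lnot ((\lnot W \to \lnot Y) \land (((Y \land X) \to \lnot X) \land Y)): β-rule — branch into \lnot (\lnot W \to \lnot Y)  //  \lnot (((Y \land X) \to \lnot X) \land Y).
      branch 2.1 (add \lnot (\lnot W \to \lnot Y)):
        \lnot (\lnot W \to \lnot Y): α-rule — add \lnot W, \lnot \lnot Y.
        ○ open, literals {W=0, Y=1}.
      branch 2.2 (add \lnot (((Y \land X) \to \lnot X) \land Y)):
        \lnot (((Y \land X) \to \lnot X) \land Y): β-rule — branch into \lnot ((Y \land X) \to \lnot X)  //  \lnot Y.
          branch 2.2.1 (add \lnot ((Y \land X) \to \lnot X)):
            \lnot ((Y \land X) \to \lnot X): α-rule — add (Y \land X), \lnot \lnot X.
            (Y \land X): α-rule — add Y, X.
            ○ open, literals {X=1, Y=1}.
          branch 2.2.2 (add \lnot Y):
            ○ open, literals {Y=0}.
0 branches closed, 4 open.
Each open branch fixes some atoms; the unmentioned ones are free. Counting distinct full assignments: branch {Z=1} (X, Y, W) contributes 8 new; branch {W=0, Y=1} (X, Z) contributes 2 new; branch {X=1, Y=1} (Z, W) contributes 1 new; branch {Y=0} (X, Z, W) contributes 4 new. Total: 15.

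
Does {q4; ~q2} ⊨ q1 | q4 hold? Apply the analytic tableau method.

Initial set: {q4; ~q2; ~(q1 | q4)}.
~(q1 | q4): α-rule — add ~q1, ~q4.
× closes — contains both q4 and ~q4.
All 1 branch closes.
Every branch closed, so the premises entail the conclusion.

Yes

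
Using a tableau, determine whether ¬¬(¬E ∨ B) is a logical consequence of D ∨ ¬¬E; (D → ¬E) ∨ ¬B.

Initial set: {(D ∨ ¬¬E); ((D → ¬E) ∨ ¬B); ¬¬¬(¬E ∨ B)}.
¬¬¬(¬E ∨ B): drop double negation, giving ¬(¬E ∨ B).
¬(¬E ∨ B): α-rule — add ¬¬E, ¬B.
(D ∨ ¬¬E): β-rule — branch into D  //  ¬¬E.
  branch 1 (add D):
    ((D → ¬E) ∨ ¬B): β-rule — branch into (D → ¬E)  //  ¬B.
      branch 1.1 (add (D → ¬E)):
        (D → ¬E): β-rule — branch into ¬D  //  ¬E.
          branch 1.1.1 (add ¬D):
            × closes — contains both D and ¬D.
          branch 1.1.2 (add ¬E):
            × closes — contains both E and ¬E.
      branch 1.2 (add ¬B):
        ○ open, literals {B=false, D=true, E=true}.
  branch 2 (add ¬¬E):
    ¬¬E: drop double negation, giving E.
    ((D → ¬E) ∨ ¬B): β-rule — branch into (D → ¬E)  //  ¬B.
      branch 2.1 (add (D → ¬E)):
        (D → ¬E): β-rule — branch into ¬D  //  ¬E.
          branch 2.1.1 (add ¬D):
            ○ open, literals {B=false, D=false, E=true}.
          branch 2.1.2 (add ¬E):
            × closes — contains both E and ¬E.
      branch 2.2 (add ¬B):
        ○ open, literals {B=false, E=true}.
3 branches closed, 3 open.
An open branch gives a countermodel: B=false, D=true, E=true (unmentioned atoms arbitrary); the premises hold there but the conclusion fails.

No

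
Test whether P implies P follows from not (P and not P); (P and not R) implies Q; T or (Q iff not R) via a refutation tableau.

Initial set: {not (P and not P); ((P and not R) implies Q); (T or (Q iff not R)); not (P implies P)}.
not (P implies P): α-rule — add P, not P.
× closes — contains both P and not P.
All 1 branch closes.
Every branch closed, so the premises entail the conclusion.

Yes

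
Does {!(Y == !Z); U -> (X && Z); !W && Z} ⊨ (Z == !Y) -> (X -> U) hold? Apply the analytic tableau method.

Yes

Initial set: {!(Y == !Z); (U -> (X && Z)); (!W && Z); !((Z == !Y) -> (X -> U))}.
(!W && Z): α-rule — add !W, Z.
!((Z == !Y) -> (X -> U)): α-rule — add (Z == !Y), !(X -> U).
!(X -> U): α-rule — add X, !U.
!(Y == !Z): β-rule — branch into Y, !!Z  //  !Y, !Z.
  branch 1 (add Y, !!Z):
    (U -> (X && Z)): β-rule — branch into !U  //  (X && Z).
      branch 1.1 (add !U):
        (Z == !Y): β-rule — branch into Z, !Y  //  !Z, !!Y.
          branch 1.1.1 (add Z, !Y):
            × closes — contains both Y and !Y.
          branch 1.1.2 (add !Z, !!Y):
            × closes — contains both Z and !Z.
      branch 1.2 (add (X && Z)):
        (X && Z): α-rule — add X, Z.
        (Z == !Y): β-rule — branch into Z, !Y  //  !Z, !!Y.
          branch 1.2.1 (add Z, !Y):
            × closes — contains both Y and !Y.
          branch 1.2.2 (add !Z, !!Y):
            × closes — contains both Z and !Z.
  branch 2 (add !Y, !Z):
    × closes — contains both Z and !Z.
All 5 branches close.
Every branch closed, so the premises entail the conclusion.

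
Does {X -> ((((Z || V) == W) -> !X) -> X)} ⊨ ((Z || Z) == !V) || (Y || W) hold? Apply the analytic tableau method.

Initial set: {T (X -> ((((Z || V) == W) -> !X) -> X)); F (((Z || Z) == !V) || (Y || W))}.
F (((Z || Z) == !V) || (Y || W)): α-rule — add F ((Z || Z) == !V), F (Y || W).
F (Y || W): α-rule — add F Y, F W.
T (X -> ((((Z || V) == W) -> !X) -> X)): β-rule — branch into F X  //  T ((((Z || V) == W) -> !X) -> X).
  branch 1 (add F X):
    F ((Z || Z) == !V): β-rule — branch into T (Z || Z), F !V  //  F (Z || Z), T !V.
      branch 1.1 (add T (Z || Z), F !V):
        T (Z || Z): β-rule — branch into T Z  //  T Z.
          branch 1.1.1 (add T Z):
            ○ open, literals {V=true, W=false, X=false, Y=false, Z=true}.
          branch 1.1.2 (add T Z):
            ○ open, literals {V=true, W=false, X=false, Y=false, Z=true}.
      branch 1.2 (add F (Z || Z), T !V):
        F (Z || Z): α-rule — add F Z, F Z.
        ○ open, literals {V=false, W=false, X=false, Y=false, Z=false}.
  branch 2 (add T ((((Z || V) == W) -> !X) -> X)):
    F ((Z || Z) == !V): β-rule — branch into T (Z || Z), F !V  //  F (Z || Z), T !V.
      branch 2.1 (add T (Z || Z), F !V):
        T ((((Z || V) == W) -> !X) -> X): β-rule — branch into F (((Z || V) == W) -> !X)  //  T X.
          branch 2.1.1 (add F (((Z || V) == W) -> !X)):
            F (((Z || V) == W) -> !X): α-rule — add T ((Z || V) == W), F !X.
            T (Z || Z): β-rule — branch into T Z  //  T Z.
              branch 2.1.1.1 (add T Z):
                T ((Z || V) == W): β-rule — branch into T (Z || V), T W  //  F (Z || V), F W.
                  branch 2.1.1.1.1 (add T (Z || V), T W):
                    × closes — contains both W and !W.
                  branch 2.1.1.1.2 (add F (Z || V), F W):
                    F (Z || V): α-rule — add F Z, F V.
                    × closes — contains both Z and !Z.
              branch 2.1.1.2 (add T Z):
                T ((Z || V) == W): β-rule — branch into T (Z || V), T W  //  F (Z || V), F W.
                  branch 2.1.1.2.1 (add T (Z || V), T W):
                    × closes — contains both W and !W.
                  branch 2.1.1.2.2 (add F (Z || V), F W):
                    F (Z || V): α-rule — add F Z, F V.
                    × closes — contains both Z and !Z.
          branch 2.1.2 (add T X):
            T (Z || Z): β-rule — branch into T Z  //  T Z.
              branch 2.1.2.1 (add T Z):
                ○ open, literals {V=true, W=false, X=true, Y=false, Z=true}.
              branch 2.1.2.2 (add T Z):
                ○ open, literals {V=true, W=false, X=true, Y=false, Z=true}.
      branch 2.2 (add F (Z || Z), T !V):
        F (Z || Z): α-rule — add F Z, F Z.
        T ((((Z || V) == W) -> !X) -> X): β-rule — branch into F (((Z || V) == W) -> !X)  //  T X.
          branch 2.2.1 (add F (((Z || V) == W) -> !X)):
            F (((Z || V) == W) -> !X): α-rule — add T ((Z || V) == W), F !X.
            T ((Z || V) == W): β-rule — branch into T (Z || V), T W  //  F (Z || V), F W.
              branch 2.2.1.1 (add T (Z || V), T W):
                × closes — contains both W and !W.
              branch 2.2.1.2 (add F (Z || V), F W):
                F (Z || V): α-rule — add F Z, F V.
                ○ open, literals {V=false, W=false, X=true, Y=false, Z=false}.
          branch 2.2.2 (add T X):
            ○ open, literals {V=false, W=false, X=true, Y=false, Z=false}.
5 branches closed, 7 open.
An open branch gives a countermodel: V=true, W=false, X=false, Y=false, Z=true (unmentioned atoms arbitrary); the premises hold there but the conclusion fails.

No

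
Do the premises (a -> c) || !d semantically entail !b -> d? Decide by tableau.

No

Initial set: {T ((a -> c) || !d); F (!b -> d)}.
F (!b -> d): α-rule — add T !b, F d.
T ((a -> c) || !d): β-rule — branch into T (a -> c)  //  T !d.
  branch 1 (add T (a -> c)):
    T (a -> c): β-rule — branch into F a  //  T c.
      branch 1.1 (add F a):
        ○ open, literals {a=F, b=F, d=F}.
      branch 1.2 (add T c):
        ○ open, literals {b=F, c=T, d=F}.
  branch 2 (add T !d):
    ○ open, literals {b=F, d=F}.
0 branches closed, 3 open.
An open branch gives a countermodel: a=F, b=F, d=F (unmentioned atoms arbitrary); the premises hold there but the conclusion fails.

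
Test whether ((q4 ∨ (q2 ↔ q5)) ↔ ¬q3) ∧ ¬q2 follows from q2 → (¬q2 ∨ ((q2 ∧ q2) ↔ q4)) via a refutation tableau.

No

Initial set: {(q2 → (¬q2 ∨ ((q2 ∧ q2) ↔ q4))); ¬(((q4 ∨ (q2 ↔ q5)) ↔ ¬q3) ∧ ¬q2)}.
(q2 → (¬q2 ∨ ((q2 ∧ q2) ↔ q4))): β-rule — branch into ¬q2  //  (¬q2 ∨ ((q2 ∧ q2) ↔ q4)).
  branch 1 (add ¬q2):
    ¬(((q4 ∨ (q2 ↔ q5)) ↔ ¬q3) ∧ ¬q2): β-rule — branch into ¬((q4 ∨ (q2 ↔ q5)) ↔ ¬q3)  //  ¬¬q2.
      branch 1.1 (add ¬((q4 ∨ (q2 ↔ q5)) ↔ ¬q3)):
        ¬((q4 ∨ (q2 ↔ q5)) ↔ ¬q3): β-rule — branch into (q4 ∨ (q2 ↔ q5)), ¬¬q3  //  ¬(q4 ∨ (q2 ↔ q5)), ¬q3.
          branch 1.1.1 (add (q4 ∨ (q2 ↔ q5)), ¬¬q3):
            (q4 ∨ (q2 ↔ q5)): β-rule — branch into q4  //  (q2 ↔ q5).
              branch 1.1.1.1 (add q4):
                ○ open, literals {q2=0, q3=1, q4=1}.
              branch 1.1.1.2 (add (q2 ↔ q5)):
                (q2 ↔ q5): β-rule — branch into q2, q5  //  ¬q2, ¬q5.
                  branch 1.1.1.2.1 (add q2, q5):
                    × closes — contains both q2 and ¬q2.
                  branch 1.1.1.2.2 (add ¬q2, ¬q5):
                    ○ open, literals {q2=0, q3=1, q5=0}.
          branch 1.1.2 (add ¬(q4 ∨ (q2 ↔ q5)), ¬q3):
            ¬(q4 ∨ (q2 ↔ q5)): α-rule — add ¬q4, ¬(q2 ↔ q5).
            ¬(q2 ↔ q5): β-rule — branch into q2, ¬q5  //  ¬q2, q5.
              branch 1.1.2.1 (add q2, ¬q5):
                × closes — contains both q2 and ¬q2.
              branch 1.1.2.2 (add ¬q2, q5):
                ○ open, literals {q2=0, q3=0, q4=0, q5=1}.
      branch 1.2 (add ¬¬q2):
        × closes — contains both q2 and ¬q2.
  branch 2 (add (¬q2 ∨ ((q2 ∧ q2) ↔ q4))):
    ¬(((q4 ∨ (q2 ↔ q5)) ↔ ¬q3) ∧ ¬q2): β-rule — branch into ¬((q4 ∨ (q2 ↔ q5)) ↔ ¬q3)  //  ¬¬q2.
      branch 2.1 (add ¬((q4 ∨ (q2 ↔ q5)) ↔ ¬q3)):
        (¬q2 ∨ ((q2 ∧ q2) ↔ q4)): β-rule — branch into ¬q2  //  ((q2 ∧ q2) ↔ q4).
          branch 2.1.1 (add ¬q2):
            ¬((q4 ∨ (q2 ↔ q5)) ↔ ¬q3): β-rule — branch into (q4 ∨ (q2 ↔ q5)), ¬¬q3  //  ¬(q4 ∨ (q2 ↔ q5)), ¬q3.
              branch 2.1.1.1 (add (q4 ∨ (q2 ↔ q5)), ¬¬q3):
                (q4 ∨ (q2 ↔ q5)): β-rule — branch into q4  //  (q2 ↔ q5).
                  branch 2.1.1.1.1 (add q4):
                    ○ open, literals {q2=0, q3=1, q4=1}.
                  branch 2.1.1.1.2 (add (q2 ↔ q5)):
                    (q2 ↔ q5): β-rule — branch into q2, q5  //  ¬q2, ¬q5.
                      branch 2.1.1.1.2.1 (add q2, q5):
                        × closes — contains both q2 and ¬q2.
                      branch 2.1.1.1.2.2 (add ¬q2, ¬q5):
                        ○ open, literals {q2=0, q3=1, q5=0}.
              branch 2.1.1.2 (add ¬(q4 ∨ (q2 ↔ q5)), ¬q3):
                ¬(q4 ∨ (q2 ↔ q5)): α-rule — add ¬q4, ¬(q2 ↔ q5).
                ¬(q2 ↔ q5): β-rule — branch into q2, ¬q5  //  ¬q2, q5.
                  branch 2.1.1.2.1 (add q2, ¬q5):
                    × closes — contains both q2 and ¬q2.
                  branch 2.1.1.2.2 (add ¬q2, q5):
                    ○ open, literals {q2=0, q3=0, q4=0, q5=1}.
          branch 2.1.2 (add ((q2 ∧ q2) ↔ q4)):
            ¬((q4 ∨ (q2 ↔ q5)) ↔ ¬q3): β-rule — branch into (q4 ∨ (q2 ↔ q5)), ¬¬q3  //  ¬(q4 ∨ (q2 ↔ q5)), ¬q3.
              branch 2.1.2.1 (add (q4 ∨ (q2 ↔ q5)), ¬¬q3):
                ((q2 ∧ q2) ↔ q4): β-rule — branch into (q2 ∧ q2), q4  //  ¬(q2 ∧ q2), ¬q4.
                  branch 2.1.2.1.1 (add (q2 ∧ q2), q4):
                    (q2 ∧ q2): α-rule — add q2, q2.
                    (q4 ∨ (q2 ↔ q5)): β-rule — branch into q4  //  (q2 ↔ q5).
                      branch 2.1.2.1.1.1 (add q4):
                        ○ open, literals {q2=1, q3=1, q4=1}.
                      branch 2.1.2.1.1.2 (add (q2 ↔ q5)):
                        (q2 ↔ q5): β-rule — branch into q2, q5  //  ¬q2, ¬q5.
                          branch 2.1.2.1.1.2.1 (add q2, q5):
                            ○ open, literals {q2=1, q3=1, q4=1, q5=1}.
                          branch 2.1.2.1.1.2.2 (add ¬q2, ¬q5):
                            × closes — contains both q2 and ¬q2.
                  branch 2.1.2.1.2 (add ¬(q2 ∧ q2), ¬q4):
                    (q4 ∨ (q2 ↔ q5)): β-rule — branch into q4  //  (q2 ↔ q5).
                      branch 2.1.2.1.2.1 (add q4):
                        × closes — contains both q4 and ¬q4.
                      branch 2.1.2.1.2.2 (add (q2 ↔ q5)):
                        ¬(q2 ∧ q2): β-rule — branch into ¬q2  //  ¬q2.
                          branch 2.1.2.1.2.2.1 (add ¬q2):
                            (q2 ↔ q5): β-rule — branch into q2, q5  //  ¬q2, ¬q5.
                              branch 2.1.2.1.2.2.1.1 (add q2, q5):
                                × closes — contains both q2 and ¬q2.
                              branch 2.1.2.1.2.2.1.2 (add ¬q2, ¬q5):
                                ○ open, literals {q2=0, q3=1, q4=0, q5=0}.
                          branch 2.1.2.1.2.2.2 (add ¬q2):
                            (q2 ↔ q5): β-rule — branch into q2, q5  //  ¬q2, ¬q5.
                              branch 2.1.2.1.2.2.2.1 (add q2, q5):
                                × closes — contains both q2 and ¬q2.
                              branch 2.1.2.1.2.2.2.2 (add ¬q2, ¬q5):
                                ○ open, literals {q2=0, q3=1, q4=0, q5=0}.
              branch 2.1.2.2 (add ¬(q4 ∨ (q2 ↔ q5)), ¬q3):
                ¬(q4 ∨ (q2 ↔ q5)): α-rule — add ¬q4, ¬(q2 ↔ q5).
                ((q2 ∧ q2) ↔ q4): β-rule — branch into (q2 ∧ q2), q4  //  ¬(q2 ∧ q2), ¬q4.
                  branch 2.1.2.2.1 (add (q2 ∧ q2), q4):
                    × closes — contains both q4 and ¬q4.
                  branch 2.1.2.2.2 (add ¬(q2 ∧ q2), ¬q4):
                    ¬(q2 ↔ q5): β-rule — branch into q2, ¬q5  //  ¬q2, q5.
                      branch 2.1.2.2.2.1 (add q2, ¬q5):
                        ¬(q2 ∧ q2): β-rule — branch into ¬q2  //  ¬q2.
                          branch 2.1.2.2.2.1.1 (add ¬q2):
                            × closes — contains both q2 and ¬q2.
                          branch 2.1.2.2.2.1.2 (add ¬q2):
                            × closes — contains both q2 and ¬q2.
                      branch 2.1.2.2.2.2 (add ¬q2, q5):
                        ¬(q2 ∧ q2): β-rule — branch into ¬q2  //  ¬q2.
                          branch 2.1.2.2.2.2.1 (add ¬q2):
                            ○ open, literals {q2=0, q3=0, q4=0, q5=1}.
                          branch 2.1.2.2.2.2.2 (add ¬q2):
                            ○ open, literals {q2=0, q3=0, q4=0, q5=1}.
      branch 2.2 (add ¬¬q2):
        (¬q2 ∨ ((q2 ∧ q2) ↔ q4)): β-rule — branch into ¬q2  //  ((q2 ∧ q2) ↔ q4).
          branch 2.2.1 (add ¬q2):
            × closes — contains both q2 and ¬q2.
          branch 2.2.2 (add ((q2 ∧ q2) ↔ q4)):
            ((q2 ∧ q2) ↔ q4): β-rule — branch into (q2 ∧ q2), q4  //  ¬(q2 ∧ q2), ¬q4.
              branch 2.2.2.1 (add (q2 ∧ q2), q4):
                (q2 ∧ q2): α-rule — add q2, q2.
                ○ open, literals {q2=1, q4=1}.
              branch 2.2.2.2 (add ¬(q2 ∧ q2), ¬q4):
                ¬(q2 ∧ q2): β-rule — branch into ¬q2  //  ¬q2.
                  branch 2.2.2.2.1 (add ¬q2):
                    × closes — contains both q2 and ¬q2.
                  branch 2.2.2.2.2 (add ¬q2):
                    × closes — contains both q2 and ¬q2.
15 branches closed, 13 open.
An open branch gives a countermodel: q2=0, q3=1, q4=1 (unmentioned atoms arbitrary); the premises hold there but the conclusion fails.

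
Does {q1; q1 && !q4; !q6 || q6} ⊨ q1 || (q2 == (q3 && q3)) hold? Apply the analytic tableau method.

Initial set: {q1; (q1 && !q4); (!q6 || q6); !(q1 || (q2 == (q3 && q3)))}.
(q1 && !q4): α-rule — add q1, !q4.
!(q1 || (q2 == (q3 && q3))): α-rule — add !q1, !(q2 == (q3 && q3)).
× closes — contains both q1 and !q1.
All 1 branch closes.
Every branch closed, so the premises entail the conclusion.

Yes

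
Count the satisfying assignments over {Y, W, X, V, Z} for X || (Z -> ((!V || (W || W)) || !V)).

Initial set: {(X || (Z -> ((!V || (W || W)) || !V)))}.
(X || (Z -> ((!V || (W || W)) || !V))): β-rule — branch into X  //  (Z -> ((!V || (W || W)) || !V)).
  branch 1 (add X):
    ○ open, literals {X=true}.
  branch 2 (add (Z -> ((!V || (W || W)) || !V))):
    (Z -> ((!V || (W || W)) || !V)): β-rule — branch into !Z  //  ((!V || (W || W)) || !V).
      branch 2.1 (add !Z):
        ○ open, literals {Z=false}.
      branch 2.2 (add ((!V || (W || W)) || !V)):
        ((!V || (W || W)) || !V): β-rule — branch into (!V || (W || W))  //  !V.
          branch 2.2.1 (add (!V || (W || W))):
            (!V || (W || W)): β-rule — branch into !V  //  (W || W).
              branch 2.2.1.1 (add !V):
                ○ open, literals {V=false}.
              branch 2.2.1.2 (add (W || W)):
                (W || W): β-rule — branch into W  //  W.
                  branch 2.2.1.2.1 (add W):
                    ○ open, literals {W=true}.
                  branch 2.2.1.2.2 (add W):
                    ○ open, literals {W=true}.
          branch 2.2.2 (add !V):
            ○ open, literals {V=false}.
0 branches closed, 6 open.
Each open branch fixes some atoms; the unmentioned ones are free. Counting distinct full assignments: branch {X=true} (Y, W, V, Z) contributes 16 new; branch {Z=false} (Y, W, X, V) contributes 8 new; branch {V=false} (Y, W, X, Z) contributes 4 new; branch {W=true} (Y, X, V, Z) contributes 2 new; branch {W=true} (Y, X, V, Z) contributes 0 new; branch {V=false} (Y, W, X, Z) contributes 0 new. Total: 30.

30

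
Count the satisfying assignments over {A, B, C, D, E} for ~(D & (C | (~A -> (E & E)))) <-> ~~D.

Initial set: {(~(D & (C | (~A -> (E & E)))) <-> ~~D)}.
(~(D & (C | (~A -> (E & E)))) <-> ~~D): β-rule — branch into ~(D & (C | (~A -> (E & E)))), ~~D  //  ~~(D & (C | (~A -> (E & E)))), ~~~D.
  branch 1 (add ~(D & (C | (~A -> (E & E)))), ~~D):
    ~~D: drop double negation, giving D.
    ~(D & (C | (~A -> (E & E)))): β-rule — branch into ~D  //  ~(C | (~A -> (E & E))).
      branch 1.1 (add ~D):
        × closes — contains both D and ~D.
      branch 1.2 (add ~(C | (~A -> (E & E)))):
        ~(C | (~A -> (E & E))): α-rule — add ~C, ~(~A -> (E & E)).
        ~(~A -> (E & E)): α-rule — add ~A, ~(E & E).
        ~(E & E): β-rule — branch into ~E  //  ~E.
          branch 1.2.1 (add ~E):
            ○ open, literals {A=F, C=F, D=T, E=F}.
          branch 1.2.2 (add ~E):
            ○ open, literals {A=F, C=F, D=T, E=F}.
  branch 2 (add ~~(D & (C | (~A -> (E & E)))), ~~~D):
    ~~(D & (C | (~A -> (E & E)))): α-rule — add D, (C | (~A -> (E & E))).
    ~~~D: drop double negation, giving ~D.
    × closes — contains both D and ~D.
2 branches closed, 2 open.
Each open branch fixes some atoms; the unmentioned ones are free. Counting distinct full assignments: branch {A=F, C=F, D=T, E=F} (B) contributes 2 new; branch {A=F, C=F, D=T, E=F} (B) contributes 0 new. Total: 2.

2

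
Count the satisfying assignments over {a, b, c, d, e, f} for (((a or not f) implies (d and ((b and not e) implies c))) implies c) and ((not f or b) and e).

Initial set: {T ((((a or not f) implies (d and ((b and not e) implies c))) implies c) and ((not f or b) and e))}.
T ((((a or not f) implies (d and ((b and not e) implies c))) implies c) and ((not f or b) and e)): α-rule — add T (((a or not f) implies (d and ((b and not e) implies c))) implies c), T ((not f or b) and e).
T ((not f or b) and e): α-rule — add T (not f or b), T e.
T (((a or not f) implies (d and ((b and not e) implies c))) implies c): β-rule — branch into F ((a or not f) implies (d and ((b and not e) implies c)))  //  T c.
  branch 1 (add F ((a or not f) implies (d and ((b and not e) implies c)))):
    F ((a or not f) implies (d and ((b and not e) implies c))): α-rule — add T (a or not f), F (d and ((b and not e) implies c)).
    T (not f or b): β-rule — branch into T not f  //  T b.
      branch 1.1 (add T not f):
        T (a or not f): β-rule — branch into T a  //  T not f.
          branch 1.1.1 (add T a):
            F (d and ((b and not e) implies c)): β-rule — branch into F d  //  F ((b and not e) implies c).
              branch 1.1.1.1 (add F d):
                ○ open, literals {a=true, d=false, e=true, f=false}.
              branch 1.1.1.2 (add F ((b and not e) implies c)):
                F ((b and not e) implies c): α-rule — add T (b and not e), F c.
                T (b and not e): α-rule — add T b, T not e.
                × closes — contains both e and not e.
          branch 1.1.2 (add T not f):
            F (d and ((b and not e) implies c)): β-rule — branch into F d  //  F ((b and not e) implies c).
              branch 1.1.2.1 (add F d):
                ○ open, literals {d=false, e=true, f=false}.
              branch 1.1.2.2 (add F ((b and not e) implies c)):
                F ((b and not e) implies c): α-rule — add T (b and not e), F c.
                T (b and not e): α-rule — add T b, T not e.
                × closes — contains both e and not e.
      branch 1.2 (add T b):
        T (a or not f): β-rule — branch into T a  //  T not f.
          branch 1.2.1 (add T a):
            F (d and ((b and not e) implies c)): β-rule — branch into F d  //  F ((b and not e) implies c).
              branch 1.2.1.1 (add F d):
                ○ open, literals {a=true, b=true, d=false, e=true}.
              branch 1.2.1.2 (add F ((b and not e) implies c)):
                F ((b and not e) implies c): α-rule — add T (b and not e), F c.
                T (b and not e): α-rule — add T b, T not e.
                × closes — contains both e and not e.
          branch 1.2.2 (add T not f):
            F (d and ((b and not e) implies c)): β-rule — branch into F d  //  F ((b and not e) implies c).
              branch 1.2.2.1 (add F d):
                ○ open, literals {b=true, d=false, e=true, f=false}.
              branch 1.2.2.2 (add F ((b and not e) implies c)):
                F ((b and not e) implies c): α-rule — add T (b and not e), F c.
                T (b and not e): α-rule — add T b, T not e.
                × closes — contains both e and not e.
  branch 2 (add T c):
    T (not f or b): β-rule — branch into T not f  //  T b.
      branch 2.1 (add T not f):
        ○ open, literals {c=true, e=true, f=false}.
      branch 2.2 (add T b):
        ○ open, literals {b=true, c=true, e=true}.
4 branches closed, 6 open.
Each open branch fixes some atoms; the unmentioned ones are free. Counting distinct full assignments: branch {a=true, d=false, e=true, f=false} (b, c) contributes 4 new; branch {d=false, e=true, f=false} (a, b, c) contributes 4 new; branch {a=true, b=true, d=false, e=true} (c, f) contributes 2 new; branch {b=true, d=false, e=true, f=false} (a, c) contributes 0 new; branch {c=true, e=true, f=false} (a, b, d) contributes 4 new; branch {b=true, c=true, e=true} (a, d, f) contributes 3 new. Total: 17.

17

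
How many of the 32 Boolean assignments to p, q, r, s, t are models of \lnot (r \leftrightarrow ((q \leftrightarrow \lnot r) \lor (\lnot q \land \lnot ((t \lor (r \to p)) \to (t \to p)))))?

Initial set: {\lnot (r \leftrightarrow ((q \leftrightarrow \lnot r) \lor (\lnot q \land \lnot ((t \lor (r \to p)) \to (t \to p)))))}.
\lnot (r \leftrightarrow ((q \leftrightarrow \lnot r) \lor (\lnot q \land \lnot ((t \lor (r \to p)) \to (t \to p))))): β-rule — branch into r, \lnot ((q \leftrightarrow \lnot r) \lor (\lnot q \land \lnot ((t \lor (r \to p)) \to (t \to p))))  //  \lnot r, ((q \leftrightarrow \lnot r) \lor (\lnot q \land \lnot ((t \lor (r \to p)) \to (t \to p)))).
  branch 1 (add r, \lnot ((q \leftrightarrow \lnot r) \lor (\lnot q \land \lnot ((t \lor (r \to p)) \to (t \to p))))):
    \lnot ((q \leftrightarrow \lnot r) \lor (\lnot q \land \lnot ((t \lor (r \to p)) \to (t \to p)))): α-rule — add \lnot (q \leftrightarrow \lnot r), \lnot (\lnot q \land \lnot ((t \lor (r \to p)) \to (t \to p))).
    \lnot (q \leftrightarrow \lnot r): β-rule — branch into q, \lnot \lnot r  //  \lnot q, \lnot r.
      branch 1.1 (add q, \lnot \lnot r):
        \lnot (\lnot q \land \lnot ((t \lor (r \to p)) \to (t \to p))): β-rule — branch into \lnot \lnot q  //  \lnot \lnot ((t \lor (r \to p)) \to (t \to p)).
          branch 1.1.1 (add \lnot \lnot q):
            ○ open, literals {q=true, r=true}.
          branch 1.1.2 (add \lnot \lnot ((t \lor (r \to p)) \to (t \to p))):
            \lnot \lnot ((t \lor (r \to p)) \to (t \to p)): β-rule — branch into \lnot (t \lor (r \to p))  //  (t \to p).
              branch 1.1.2.1 (add \lnot (t \lor (r \to p))):
                \lnot (t \lor (r \to p)): α-rule — add \lnot t, \lnot (r \to p).
                \lnot (r \to p): α-rule — add r, \lnot p.
                ○ open, literals {p=false, q=true, r=true, t=false}.
              branch 1.1.2.2 (add (t \to p)):
                (t \to p): β-rule — branch into \lnot t  //  p.
                  branch 1.1.2.2.1 (add \lnot t):
                    ○ open, literals {q=true, r=true, t=false}.
                  branch 1.1.2.2.2 (add p):
                    ○ open, literals {p=true, q=true, r=true}.
      branch 1.2 (add \lnot q, \lnot r):
        × closes — contains both r and \lnot r.
  branch 2 (add \lnot r, ((q \leftrightarrow \lnot r) \lor (\lnot q \land \lnot ((t \lor (r \to p)) \to (t \to p))))):
    ((q \leftrightarrow \lnot r) \lor (\lnot q \land \lnot ((t \lor (r \to p)) \to (t \to p)))): β-rule — branch into (q \leftrightarrow \lnot r)  //  (\lnot q \land \lnot ((t \lor (r \to p)) \to (t \to p))).
      branch 2.1 (add (q \leftrightarrow \lnot r)):
        (q \leftrightarrow \lnot r): β-rule — branch into q, \lnot r  //  \lnot q, \lnot \lnot r.
          branch 2.1.1 (add q, \lnot r):
            ○ open, literals {q=true, r=false}.
          branch 2.1.2 (add \lnot q, \lnot \lnot r):
            × closes — contains both r and \lnot r.
      branch 2.2 (add (\lnot q \land \lnot ((t \lor (r \to p)) \to (t \to p)))):
        (\lnot q \land \lnot ((t \lor (r \to p)) \to (t \to p))): α-rule — add \lnot q, \lnot ((t \lor (r \to p)) \to (t \to p)).
        \lnot ((t \lor (r \to p)) \to (t \to p)): α-rule — add (t \lor (r \to p)), \lnot (t \to p).
        \lnot (t \to p): α-rule — add t, \lnot p.
        (t \lor (r \to p)): β-rule — branch into t  //  (r \to p).
          branch 2.2.1 (add t):
            ○ open, literals {p=false, q=false, r=false, t=true}.
          branch 2.2.2 (add (r \to p)):
            (r \to p): β-rule — branch into \lnot r  //  p.
              branch 2.2.2.1 (add \lnot r):
                ○ open, literals {p=false, q=false, r=false, t=true}.
              branch 2.2.2.2 (add p):
                × closes — contains both p and \lnot p.
3 branches closed, 7 open.
Each open branch fixes some atoms; the unmentioned ones are free. Counting distinct full assignments: branch {q=true, r=true} (p, s, t) contributes 8 new; branch {p=false, q=true, r=true, t=false} (s) contributes 0 new; branch {q=true, r=true, t=false} (p, s) contributes 0 new; branch {p=true, q=true, r=true} (s, t) contributes 0 new; branch {q=true, r=false} (p, s, t) contributes 8 new; branch {p=false, q=false, r=false, t=true} (s) contributes 2 new; branch {p=false, q=false, r=false, t=true} (s) contributes 0 new. Total: 18.

18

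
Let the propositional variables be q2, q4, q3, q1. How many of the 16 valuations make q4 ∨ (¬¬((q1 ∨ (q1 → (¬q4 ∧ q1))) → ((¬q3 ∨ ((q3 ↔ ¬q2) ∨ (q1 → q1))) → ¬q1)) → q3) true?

14

Initial set: {T (q4 ∨ (¬¬((q1 ∨ (q1 → (¬q4 ∧ q1))) → ((¬q3 ∨ ((q3 ↔ ¬q2) ∨ (q1 → q1))) → ¬q1)) → q3))}.
T (q4 ∨ (¬¬((q1 ∨ (q1 → (¬q4 ∧ q1))) → ((¬q3 ∨ ((q3 ↔ ¬q2) ∨ (q1 → q1))) → ¬q1)) → q3)): β-rule — branch into T q4  //  T (¬¬((q1 ∨ (q1 → (¬q4 ∧ q1))) → ((¬q3 ∨ ((q3 ↔ ¬q2) ∨ (q1 → q1))) → ¬q1)) → q3).
  branch 1 (add T q4):
    ○ open, literals {q4=1}.
  branch 2 (add T (¬¬((q1 ∨ (q1 → (¬q4 ∧ q1))) → ((¬q3 ∨ ((q3 ↔ ¬q2) ∨ (q1 → q1))) → ¬q1)) → q3)):
    T (¬¬((q1 ∨ (q1 → (¬q4 ∧ q1))) → ((¬q3 ∨ ((q3 ↔ ¬q2) ∨ (q1 → q1))) → ¬q1)) → q3): β-rule — branch into F ¬¬((q1 ∨ (q1 → (¬q4 ∧ q1))) → ((¬q3 ∨ ((q3 ↔ ¬q2) ∨ (q1 → q1))) → ¬q1))  //  T q3.
      branch 2.1 (add F ¬¬((q1 ∨ (q1 → (¬q4 ∧ q1))) → ((¬q3 ∨ ((q3 ↔ ¬q2) ∨ (q1 → q1))) → ¬q1))):
        F ¬¬((q1 ∨ (q1 → (¬q4 ∧ q1))) → ((¬q3 ∨ ((q3 ↔ ¬q2) ∨ (q1 → q1))) → ¬q1)): drop double negation, giving F ((q1 ∨ (q1 → (¬q4 ∧ q1))) → ((¬q3 ∨ ((q3 ↔ ¬q2) ∨ (q1 → q1))) → ¬q1)).
        F ((q1 ∨ (q1 → (¬q4 ∧ q1))) → ((¬q3 ∨ ((q3 ↔ ¬q2) ∨ (q1 → q1))) → ¬q1)): α-rule — add T (q1 ∨ (q1 → (¬q4 ∧ q1))), F ((¬q3 ∨ ((q3 ↔ ¬q2) ∨ (q1 → q1))) → ¬q1).
        F ((¬q3 ∨ ((q3 ↔ ¬q2) ∨ (q1 → q1))) → ¬q1): α-rule — add T (¬q3 ∨ ((q3 ↔ ¬q2) ∨ (q1 → q1))), F ¬q1.
        T (q1 ∨ (q1 → (¬q4 ∧ q1))): β-rule — branch into T q1  //  T (q1 → (¬q4 ∧ q1)).
          branch 2.1.1 (add T q1):
            T (¬q3 ∨ ((q3 ↔ ¬q2) ∨ (q1 → q1))): β-rule — branch into T ¬q3  //  T ((q3 ↔ ¬q2) ∨ (q1 → q1)).
              branch 2.1.1.1 (add T ¬q3):
                ○ open, literals {q1=1, q3=0}.
              branch 2.1.1.2 (add T ((q3 ↔ ¬q2) ∨ (q1 → q1))):
                T ((q3 ↔ ¬q2) ∨ (q1 → q1)): β-rule — branch into T (q3 ↔ ¬q2)  //  T (q1 → q1).
                  branch 2.1.1.2.1 (add T (q3 ↔ ¬q2)):
                    T (q3 ↔ ¬q2): β-rule — branch into T q3, T ¬q2  //  F q3, F ¬q2.
                      branch 2.1.1.2.1.1 (add T q3, T ¬q2):
                        ○ open, literals {q1=1, q2=0, q3=1}.
                      branch 2.1.1.2.1.2 (add F q3, F ¬q2):
                        ○ open, literals {q1=1, q2=1, q3=0}.
                  branch 2.1.1.2.2 (add T (q1 → q1)):
                    T (q1 → q1): β-rule — branch into F q1  //  T q1.
                      branch 2.1.1.2.2.1 (add F q1):
                        × closes — contains both q1 and ¬q1.
                      branch 2.1.1.2.2.2 (add T q1):
                        ○ open, literals {q1=1}.
          branch 2.1.2 (add T (q1 → (¬q4 ∧ q1))):
            T (¬q3 ∨ ((q3 ↔ ¬q2) ∨ (q1 → q1))): β-rule — branch into T ¬q3  //  T ((q3 ↔ ¬q2) ∨ (q1 → q1)).
              branch 2.1.2.1 (add T ¬q3):
                T (q1 → (¬q4 ∧ q1)): β-rule — branch into F q1  //  T (¬q4 ∧ q1).
                  branch 2.1.2.1.1 (add F q1):
                    × closes — contains both q1 and ¬q1.
                  branch 2.1.2.1.2 (add T (¬q4 ∧ q1)):
                    T (¬q4 ∧ q1): α-rule — add T ¬q4, T q1.
                    ○ open, literals {q1=1, q3=0, q4=0}.
              branch 2.1.2.2 (add T ((q3 ↔ ¬q2) ∨ (q1 → q1))):
                T (q1 → (¬q4 ∧ q1)): β-rule — branch into F q1  //  T (¬q4 ∧ q1).
                  branch 2.1.2.2.1 (add F q1):
                    × closes — contains both q1 and ¬q1.
                  branch 2.1.2.2.2 (add T (¬q4 ∧ q1)):
                    T (¬q4 ∧ q1): α-rule — add T ¬q4, T q1.
                    T ((q3 ↔ ¬q2) ∨ (q1 → q1)): β-rule — branch into T (q3 ↔ ¬q2)  //  T (q1 → q1).
                      branch 2.1.2.2.2.1 (add T (q3 ↔ ¬q2)):
                        T (q3 ↔ ¬q2): β-rule — branch into T q3, T ¬q2  //  F q3, F ¬q2.
                          branch 2.1.2.2.2.1.1 (add T q3, T ¬q2):
                            ○ open, literals {q1=1, q2=0, q3=1, q4=0}.
                          branch 2.1.2.2.2.1.2 (add F q3, F ¬q2):
                            ○ open, literals {q1=1, q2=1, q3=0, q4=0}.
                      branch 2.1.2.2.2.2 (add T (q1 → q1)):
                        T (q1 → q1): β-rule — branch into F q1  //  T q1.
                          branch 2.1.2.2.2.2.1 (add F q1):
                            × closes — contains both q1 and ¬q1.
                          branch 2.1.2.2.2.2.2 (add T q1):
                            ○ open, literals {q1=1, q4=0}.
      branch 2.2 (add T q3):
        ○ open, literals {q3=1}.
4 branches closed, 10 open.
Each open branch fixes some atoms; the unmentioned ones are free. Counting distinct full assignments: branch {q4=1} (q2, q3, q1) contributes 8 new; branch {q1=1, q3=0} (q2, q4) contributes 2 new; branch {q1=1, q2=0, q3=1} (q4) contributes 1 new; branch {q1=1, q2=1, q3=0} (q4) contributes 0 new; branch {q1=1} (q2, q4, q3) contributes 1 new; branch {q1=1, q3=0, q4=0} (q2) contributes 0 new; branch {q1=1, q2=0, q3=1, q4=0} (none free) contributes 0 new; branch {q1=1, q2=1, q3=0, q4=0} (none free) contributes 0 new; branch {q1=1, q4=0} (q2, q3) contributes 0 new; branch {q3=1} (q2, q4, q1) contributes 2 new. Total: 14.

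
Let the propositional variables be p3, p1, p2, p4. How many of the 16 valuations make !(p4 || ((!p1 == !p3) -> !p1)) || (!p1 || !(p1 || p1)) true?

Initial set: {(!(p4 || ((!p1 == !p3) -> !p1)) || (!p1 || !(p1 || p1)))}.
(!(p4 || ((!p1 == !p3) -> !p1)) || (!p1 || !(p1 || p1))): β-rule — branch into !(p4 || ((!p1 == !p3) -> !p1))  //  (!p1 || !(p1 || p1)).
  branch 1 (add !(p4 || ((!p1 == !p3) -> !p1))):
    !(p4 || ((!p1 == !p3) -> !p1)): α-rule — add !p4, !((!p1 == !p3) -> !p1).
    !((!p1 == !p3) -> !p1): α-rule — add (!p1 == !p3), !!p1.
    (!p1 == !p3): β-rule — branch into !p1, !p3  //  !!p1, !!p3.
      branch 1.1 (add !p1, !p3):
        × closes — contains both p1 and !p1.
      branch 1.2 (add !!p1, !!p3):
        ○ open, literals {p1=true, p3=true, p4=false}.
  branch 2 (add (!p1 || !(p1 || p1))):
    (!p1 || !(p1 || p1)): β-rule — branch into !p1  //  !(p1 || p1).
      branch 2.1 (add !p1):
        ○ open, literals {p1=false}.
      branch 2.2 (add !(p1 || p1)):
        !(p1 || p1): α-rule — add !p1, !p1.
        ○ open, literals {p1=false}.
1 branch closed, 3 open.
Each open branch fixes some atoms; the unmentioned ones are free. Counting distinct full assignments: branch {p1=true, p3=true, p4=false} (p2) contributes 2 new; branch {p1=false} (p3, p2, p4) contributes 8 new; branch {p1=false} (p3, p2, p4) contributes 0 new. Total: 10.

10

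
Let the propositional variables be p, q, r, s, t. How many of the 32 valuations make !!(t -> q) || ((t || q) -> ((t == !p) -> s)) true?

30

Initial set: {T (!!(t -> q) || ((t || q) -> ((t == !p) -> s)))}.
T (!!(t -> q) || ((t || q) -> ((t == !p) -> s))): β-rule — branch into T !!(t -> q)  //  T ((t || q) -> ((t == !p) -> s)).
  branch 1 (add T !!(t -> q)):
    T !!(t -> q): drop double negation, giving T (t -> q).
    T (t -> q): β-rule — branch into F t  //  T q.
      branch 1.1 (add F t):
        ○ open, literals {t=0}.
      branch 1.2 (add T q):
        ○ open, literals {q=1}.
  branch 2 (add T ((t || q) -> ((t == !p) -> s))):
    T ((t || q) -> ((t == !p) -> s)): β-rule — branch into F (t || q)  //  T ((t == !p) -> s).
      branch 2.1 (add F (t || q)):
        F (t || q): α-rule — add F t, F q.
        ○ open, literals {q=0, t=0}.
      branch 2.2 (add T ((t == !p) -> s)):
        T ((t == !p) -> s): β-rule — branch into F (t == !p)  //  T s.
          branch 2.2.1 (add F (t == !p)):
            F (t == !p): β-rule — branch into T t, F !p  //  F t, T !p.
              branch 2.2.1.1 (add T t, F !p):
                ○ open, literals {p=1, t=1}.
              branch 2.2.1.2 (add F t, T !p):
                ○ open, literals {p=0, t=0}.
          branch 2.2.2 (add T s):
            ○ open, literals {s=1}.
0 branches closed, 6 open.
Each open branch fixes some atoms; the unmentioned ones are free. Counting distinct full assignments: branch {t=0} (p, q, r, s) contributes 16 new; branch {q=1} (p, r, s, t) contributes 8 new; branch {q=0, t=0} (p, r, s) contributes 0 new; branch {p=1, t=1} (q, r, s) contributes 4 new; branch {p=0, t=0} (q, r, s) contributes 0 new; branch {s=1} (p, q, r, t) contributes 2 new. Total: 30.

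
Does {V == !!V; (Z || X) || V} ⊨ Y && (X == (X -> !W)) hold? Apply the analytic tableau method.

Initial set: {(V == !!V); ((Z || X) || V); !(Y && (X == (X -> !W)))}.
(V == !!V): β-rule — branch into V, !!V  //  !V, !!!V.
  branch 1 (add V, !!V):
    !!V: drop double negation, giving V.
    ((Z || X) || V): β-rule — branch into (Z || X)  //  V.
      branch 1.1 (add (Z || X)):
        !(Y && (X == (X -> !W))): β-rule — branch into !Y  //  !(X == (X -> !W)).
          branch 1.1.1 (add !Y):
            (Z || X): β-rule — branch into Z  //  X.
              branch 1.1.1.1 (add Z):
                ○ open, literals {V=true, Y=false, Z=true}.
              branch 1.1.1.2 (add X):
                ○ open, literals {V=true, X=true, Y=false}.
          branch 1.1.2 (add !(X == (X -> !W))):
            (Z || X): β-rule — branch into Z  //  X.
              branch 1.1.2.1 (add Z):
                !(X == (X -> !W)): β-rule — branch into X, !(X -> !W)  //  !X, (X -> !W).
                  branch 1.1.2.1.1 (add X, !(X -> !W)):
                    !(X -> !W): α-rule — add X, !!W.
                    ○ open, literals {V=true, W=true, X=true, Z=true}.
                  branch 1.1.2.1.2 (add !X, (X -> !W)):
                    (X -> !W): β-rule — branch into !X  //  !W.
                      branch 1.1.2.1.2.1 (add !X):
                        ○ open, literals {V=true, X=false, Z=true}.
                      branch 1.1.2.1.2.2 (add !W):
                        ○ open, literals {V=true, W=false, X=false, Z=true}.
              branch 1.1.2.2 (add X):
                !(X == (X -> !W)): β-rule — branch into X, !(X -> !W)  //  !X, (X -> !W).
                  branch 1.1.2.2.1 (add X, !(X -> !W)):
                    !(X -> !W): α-rule — add X, !!W.
                    ○ open, literals {V=true, W=true, X=true}.
                  branch 1.1.2.2.2 (add !X, (X -> !W)):
                    × closes — contains both X and !X.
      branch 1.2 (add V):
        !(Y && (X == (X -> !W))): β-rule — branch into !Y  //  !(X == (X -> !W)).
          branch 1.2.1 (add !Y):
            ○ open, literals {V=true, Y=false}.
          branch 1.2.2 (add !(X == (X -> !W))):
            !(X == (X -> !W)): β-rule — branch into X, !(X -> !W)  //  !X, (X -> !W).
              branch 1.2.2.1 (add X, !(X -> !W)):
                !(X -> !W): α-rule — add X, !!W.
                ○ open, literals {V=true, W=true, X=true}.
              branch 1.2.2.2 (add !X, (X -> !W)):
                (X -> !W): β-rule — branch into !X  //  !W.
                  branch 1.2.2.2.1 (add !X):
                    ○ open, literals {V=true, X=false}.
                  branch 1.2.2.2.2 (add !W):
                    ○ open, literals {V=true, W=false, X=false}.
  branch 2 (add !V, !!!V):
    !!!V: drop double negation, giving !V.
    ((Z || X) || V): β-rule — branch into (Z || X)  //  V.
      branch 2.1 (add (Z || X)):
        !(Y && (X == (X -> !W))): β-rule — branch into !Y  //  !(X == (X -> !W)).
          branch 2.1.1 (add !Y):
            (Z || X): β-rule — branch into Z  //  X.
              branch 2.1.1.1 (add Z):
                ○ open, literals {V=false, Y=false, Z=true}.
              branch 2.1.1.2 (add X):
                ○ open, literals {V=false, X=true, Y=false}.
          branch 2.1.2 (add !(X == (X -> !W))):
            (Z || X): β-rule — branch into Z  //  X.
              branch 2.1.2.1 (add Z):
                !(X == (X -> !W)): β-rule — branch into X, !(X -> !W)  //  !X, (X -> !W).
                  branch 2.1.2.1.1 (add X, !(X -> !W)):
                    !(X -> !W): α-rule — add X, !!W.
                    ○ open, literals {V=false, W=true, X=true, Z=true}.
                  branch 2.1.2.1.2 (add !X, (X -> !W)):
                    (X -> !W): β-rule — branch into !X  //  !W.
                      branch 2.1.2.1.2.1 (add !X):
                        ○ open, literals {V=false, X=false, Z=true}.
                      branch 2.1.2.1.2.2 (add !W):
                        ○ open, literals {V=false, W=false, X=false, Z=true}.
              branch 2.1.2.2 (add X):
                !(X == (X -> !W)): β-rule — branch into X, !(X -> !W)  //  !X, (X -> !W).
                  branch 2.1.2.2.1 (add X, !(X -> !W)):
                    !(X -> !W): α-rule — add X, !!W.
                    ○ open, literals {V=false, W=true, X=true}.
                  branch 2.1.2.2.2 (add !X, (X -> !W)):
                    × closes — contains both X and !X.
      branch 2.2 (add V):
        × closes — contains both V and !V.
3 branches closed, 16 open.
An open branch gives a countermodel: V=true, Y=false, Z=true (unmentioned atoms arbitrary); the premises hold there but the conclusion fails.

No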